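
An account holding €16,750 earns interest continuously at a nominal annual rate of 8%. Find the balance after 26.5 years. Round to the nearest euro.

A = P·e^(rt) = 16,750·e^(0.08·26.5) = 16,750·e^2.12.
e^2.12 ≈ 8.33113748769, so A ≈ 139,546.5529.

€139,547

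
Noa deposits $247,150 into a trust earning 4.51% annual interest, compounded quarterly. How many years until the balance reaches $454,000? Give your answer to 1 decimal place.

We need (1 + 0.011275)^(4t) = 1.8369, so 4t = ln 1.8369 / ln 1.011275 ≈ 54.2371.
t ≈ 54.2371/4 = 13.5593 years.

13.6 years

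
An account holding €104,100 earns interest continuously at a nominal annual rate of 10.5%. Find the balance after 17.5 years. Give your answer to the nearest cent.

A = P·e^(rt) = 104,100·e^(0.105·17.5) = 104,100·e^1.8375.
e^1.8375 ≈ 6.28081657567, so A ≈ 653,833.0055.

€653,833.01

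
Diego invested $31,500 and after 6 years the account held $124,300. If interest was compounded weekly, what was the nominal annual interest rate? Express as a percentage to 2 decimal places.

The 312-period growth factor is 124,300/31,500 = 3.94603.
r/52 = 3.94603^(1/312) − 1 ≈ 0.00440941, so r ≈ 52·0.00440941 = 22.92891%.

22.93%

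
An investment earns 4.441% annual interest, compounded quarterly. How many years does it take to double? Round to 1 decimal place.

(1 + 0.0111025)^(4t) = 2.
4t = ln 2 / ln(1 + 0.0111025) ≈ 0.69315/0.0110413 ≈ 62.7776.
t ≈ 15.6944.

15.7 years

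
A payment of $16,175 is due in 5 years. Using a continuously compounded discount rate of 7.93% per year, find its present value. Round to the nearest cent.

$10,880.44

P = A·e^(−rt) = 16,175·e^(−0.3965).
e^(−0.3965) ≈ 0.6726702767, so P ≈ 10,880.4417.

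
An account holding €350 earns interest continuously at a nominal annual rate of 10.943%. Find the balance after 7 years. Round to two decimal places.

€752.91

A = P·e^(rt) = 350·e^(0.10943·7) = 350·e^0.76601.
e^0.76601 ≈ 2.15116596, so A ≈ 752.9081.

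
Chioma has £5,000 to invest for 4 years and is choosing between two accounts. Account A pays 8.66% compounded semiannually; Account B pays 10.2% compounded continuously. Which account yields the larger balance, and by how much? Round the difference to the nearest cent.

Account B, by £500.55

A: (1 + 0.0433)^8 ≈ 1.403697929, so 5,000 × 1.403697929 ≈ 7,018.4896.
B: e^(0.102·4) = e^0.408 ≈ 1.503807161, so 5,000 × 1.503807161 ≈ 7,519.0358.
Difference ≈ 500.5462 in favor of B.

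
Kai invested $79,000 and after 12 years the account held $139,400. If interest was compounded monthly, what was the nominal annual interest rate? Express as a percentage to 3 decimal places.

(1 + r/12)^144 = 139,400/79,000 = 1.76456.
1 + r/12 = 1.76456^(1/144) ≈ 1.003952, so r/12 ≈ 0.00395153.
r ≈ 12·0.00395153 = 4.74184%.

4.742%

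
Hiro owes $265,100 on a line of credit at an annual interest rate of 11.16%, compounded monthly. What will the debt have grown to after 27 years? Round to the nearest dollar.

Growth factor = (1 + 0.0093)^324 ≈ 20.07097796065.
A ≈ 265,100 × 20.07097796065 ≈ 5,320,816.2574.

$5,320,816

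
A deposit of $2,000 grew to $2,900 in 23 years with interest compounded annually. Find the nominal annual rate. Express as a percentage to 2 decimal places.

1.63%

(1 + r)^23 = 2,900/2,000 = 1.45.
1 + r = 1.45^(1/23) ≈ 1.016286, so r ≈ 0.0162861.
r ≈ 1.62861%.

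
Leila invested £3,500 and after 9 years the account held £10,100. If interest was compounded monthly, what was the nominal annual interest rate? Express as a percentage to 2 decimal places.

11.83%

The 108-period growth factor is 10,100/3,500 = 2.88571.
r/12 = 2.88571^(1/108) − 1 ≈ 0.00986101, so r ≈ 12·0.00986101 = 11.83321%.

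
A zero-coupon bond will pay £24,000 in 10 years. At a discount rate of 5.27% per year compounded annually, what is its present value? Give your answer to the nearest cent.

Annual rate = 5.27% = 0.0527; 10 periods.
P = 24,000/(1 + 0.0527)^10 ≈ 24,000/1.6712685064 ≈ 14,360.3496.

£14,360.35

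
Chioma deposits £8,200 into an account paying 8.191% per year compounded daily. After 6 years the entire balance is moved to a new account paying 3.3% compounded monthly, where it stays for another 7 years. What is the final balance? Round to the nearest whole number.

£16,882

Phase 1: 8,200·(1 + 0.08191/365)^2190 ≈ 13,403.8103.
Phase 2: 13,403.8103·(1 + 0.00275)^84 ≈ 16,881.5612.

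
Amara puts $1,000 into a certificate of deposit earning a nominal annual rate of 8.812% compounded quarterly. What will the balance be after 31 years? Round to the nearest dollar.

$14,910

Growth factor = (1 + 0.02203)^124 ≈ 14.91048787.
A ≈ 1,000 × 14.91048787 ≈ 14,910.4879.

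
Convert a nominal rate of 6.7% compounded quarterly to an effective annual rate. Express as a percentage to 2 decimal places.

6.87%

EAR = (1 + 6.7%/4)^4 − 1 = (1 + 0.01675)^4 − 1.
(1 + 0.01675)^4 ≈ 1.068702, so EAR ≈ 6.87023%.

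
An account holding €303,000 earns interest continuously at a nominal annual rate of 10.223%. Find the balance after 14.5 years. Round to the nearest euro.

A = P·e^(rt) = 303,000·e^(0.10223·14.5) = 303,000·e^1.482335.
e^1.482335 ≈ 4.403215194074, so A ≈ 1,334,174.2038.

€1,334,174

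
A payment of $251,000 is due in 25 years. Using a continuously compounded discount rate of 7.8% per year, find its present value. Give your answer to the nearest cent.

$35,710.79

P = A·e^(−rt) = 251,000·e^(−1.95).
e^(−1.95) ≈ 0.142274071587, so P ≈ 35,710.7920.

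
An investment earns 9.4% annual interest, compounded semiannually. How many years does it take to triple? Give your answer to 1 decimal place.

12.0 years

(1 + 0.047)^(2t) = 3.
2t = ln 3 / ln(1 + 0.047) ≈ 1.0986/0.0459289 ≈ 23.9198.
t ≈ 11.9599.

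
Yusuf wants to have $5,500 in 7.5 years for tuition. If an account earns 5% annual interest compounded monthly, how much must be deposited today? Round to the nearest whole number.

$3,783

Periodic rate = 5%/12 = 0.00416667; 90 periods.
P = 5,500/(1 + 0.05/12)^90 ≈ 5,500/1.453858292 ≈ 3,783.0372.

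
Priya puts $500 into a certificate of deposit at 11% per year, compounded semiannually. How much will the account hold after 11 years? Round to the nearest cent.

Periodic rate = 11%/2 = 0.055; periods = 2·11 = 22.
A = 500·(1 + 0.055)^22 ≈ 500·3.247537031 ≈ 1,623.7685.

$1,623.77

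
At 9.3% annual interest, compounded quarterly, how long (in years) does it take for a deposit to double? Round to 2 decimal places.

7.54 years

(1 + 0.02325)^(4t) = 2.
4t = ln 2 / ln(1 + 0.02325) ≈ 0.69315/0.0229838 ≈ 30.1580.
t ≈ 7.5395.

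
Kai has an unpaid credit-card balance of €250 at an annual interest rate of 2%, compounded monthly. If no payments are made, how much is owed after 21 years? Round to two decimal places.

Periodic rate = 2%/12 = 0.00166667; periods = 12·21 = 252.
A = 250·(1 + 0.02/12)^252 ≈ 250·1.52142955 ≈ 380.3574.

€380.36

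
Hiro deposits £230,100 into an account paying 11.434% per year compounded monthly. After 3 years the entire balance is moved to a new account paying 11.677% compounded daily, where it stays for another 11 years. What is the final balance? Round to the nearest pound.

After 3 years at 11.434%: 230,100 × 1.406910411599 ≈ 323,730.0857.
Then 11 years at 11.677%: 323,730.0857 × 3.612010640396 ≈ 1,169,316.5142.

£1,169,317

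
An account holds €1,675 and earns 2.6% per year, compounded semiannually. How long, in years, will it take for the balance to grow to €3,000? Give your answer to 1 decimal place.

22.6 years

We need (1 + 0.013)^(2t) = 1.791, so 2t = ln 1.791 / ln 1.013 ≈ 45.1215.
t ≈ 45.1215/2 = 22.5607 years.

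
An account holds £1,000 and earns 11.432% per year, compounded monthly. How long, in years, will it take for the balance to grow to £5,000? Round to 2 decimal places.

14.15 years

(1 + 0.00952667)^(12t) = 5,000/1,000 = 5.
12t·ln(1 + 0.00952667) = ln(5); 12t = 1.6094/0.00948157 ≈ 169.7437.
t ≈ 14.1453 years.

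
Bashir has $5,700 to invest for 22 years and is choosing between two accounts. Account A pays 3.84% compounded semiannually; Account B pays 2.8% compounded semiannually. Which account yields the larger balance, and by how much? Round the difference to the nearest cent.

A: (1 + 0.0192)^44 ≈ 2.3089485708, so 5,700 × 2.3089485708 ≈ 13,161.0069.
B: (1 + 0.014)^44 ≈ 1.8436140954, so 5,700 × 1.8436140954 ≈ 10,508.6003.
Difference ≈ 2,652.4065 in favor of A.

Account A, by $2,652.41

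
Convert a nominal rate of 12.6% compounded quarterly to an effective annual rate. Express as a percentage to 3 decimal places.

EAR = (1 + 12.6%/4)^4 − 1 = (1 + 0.0315)^4 − 1.
(1 + 0.0315)^4 ≈ 1.13208, so EAR ≈ 13.20795%.

13.208%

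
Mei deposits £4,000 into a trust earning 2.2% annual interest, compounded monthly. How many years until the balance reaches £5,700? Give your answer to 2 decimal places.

(1 + 0.00183333)^(12t) = 5,700/4,000 = 1.425.
12t·ln(1 + 0.00183333) = ln(1.425); 12t = 0.35417/0.00183165 ≈ 193.3617.
t ≈ 16.1135 years.

16.11 years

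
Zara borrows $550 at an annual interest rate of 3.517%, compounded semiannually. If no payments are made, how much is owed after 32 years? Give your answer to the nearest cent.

Periodic rate = 3.517%/2 = 0.017585; periods = 2·32 = 64.
A = 550·(1 + 0.017585)^64 ≈ 550·3.051578713 ≈ 1,678.3683.

$1,678.37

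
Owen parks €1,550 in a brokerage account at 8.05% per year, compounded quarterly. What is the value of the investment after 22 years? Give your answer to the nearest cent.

Periodic rate = 8.05%/4 = 0.020125; periods = 4·22 = 88.
A = 1,550·(1 + 0.020125)^88 ≈ 1,550·5.774287401 ≈ 8,950.1455.

€8,950.15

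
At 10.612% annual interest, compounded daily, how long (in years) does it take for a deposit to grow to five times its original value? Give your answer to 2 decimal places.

15.17 years

(1 + 0.00029074)^(365t) = 5.
365t = ln 5 / ln(1 + 0.00029074) ≈ 1.6094/0.000290697 ≈ 5536.4703.
t ≈ 15.1684.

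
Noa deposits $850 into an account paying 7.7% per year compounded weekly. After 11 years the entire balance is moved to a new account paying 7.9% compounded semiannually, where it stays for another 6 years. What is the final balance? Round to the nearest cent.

$3,154.19

Phase 1: 850·(1 + 0.077/52)^572 ≈ 1,981.5009.
Phase 2: 1,981.5009·(1 + 0.0395)^12 ≈ 3,154.1925.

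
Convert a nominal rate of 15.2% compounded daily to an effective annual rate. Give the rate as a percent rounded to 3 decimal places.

EAR = (1 + 15.2%/365)^365 − 1 = (1 + 0.000416438)^365 − 1.
(1 + 0.000416438)^365 ≈ 1.164123, so EAR ≈ 16.41234%.

16.412%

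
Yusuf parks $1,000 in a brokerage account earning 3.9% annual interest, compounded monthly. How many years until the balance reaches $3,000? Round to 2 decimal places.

28.22 years

(1 + 0.00325)^(12t) = 3,000/1,000 = 3.
12t·ln(1 + 0.00325) = ln(3); 12t = 1.0986/0.00324473 ≈ 338.5836.
t ≈ 28.2153 years.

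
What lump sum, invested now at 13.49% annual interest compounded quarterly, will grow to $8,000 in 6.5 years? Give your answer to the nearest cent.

$3,377.22

Growth factor = (1 + 0.033725)^26 ≈ 2.368811529.
P = 8,000/2.368811529 ≈ 3,377.2210.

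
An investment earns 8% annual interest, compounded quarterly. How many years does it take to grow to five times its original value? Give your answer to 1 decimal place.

(1 + 0.02)^(4t) = 5.
4t = ln 5 / ln(1 + 0.02) ≈ 1.6094/0.0198026 ≈ 81.2740.
t ≈ 20.3185.

20.3 years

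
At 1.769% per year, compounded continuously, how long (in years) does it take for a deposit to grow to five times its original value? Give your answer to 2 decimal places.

e^(0.01769t) = 5, so 0.01769t = ln 5 ≈ 1.6094.
t ≈ 1.6094/0.01769 ≈ 90.9801.

90.98 years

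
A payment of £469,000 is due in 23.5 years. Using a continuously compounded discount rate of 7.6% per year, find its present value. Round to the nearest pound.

P = A·e^(−rt) = 469,000·e^(−1.786).
e^(−1.786) ≈ 0.16762934781, so P ≈ 78,618.1641.

£78,618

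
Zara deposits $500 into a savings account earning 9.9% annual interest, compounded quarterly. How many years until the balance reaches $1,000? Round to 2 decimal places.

(1 + 0.02475)^(4t) = 1,000/500 = 2.
4t·ln(1 + 0.02475) = ln(2); 4t = 0.69315/0.0244487 ≈ 28.3511.
t ≈ 7.0878 years.

7.09 years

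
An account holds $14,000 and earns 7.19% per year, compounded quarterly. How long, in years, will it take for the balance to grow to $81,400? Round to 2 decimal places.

24.70 years

We need (1 + 0.017975)^(4t) = 5.8143, so 4t = ln 5.8143 / ln 1.017975 ≈ 98.8090.
t ≈ 98.8090/4 = 24.7023 years.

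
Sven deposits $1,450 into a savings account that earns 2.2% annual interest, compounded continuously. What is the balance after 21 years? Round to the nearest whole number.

A = P·e^(rt) = 1,450·e^(0.022·21) = 1,450·e^0.462.
e^0.462 ≈ 1.587245303, so A ≈ 2,301.5057.

$2,302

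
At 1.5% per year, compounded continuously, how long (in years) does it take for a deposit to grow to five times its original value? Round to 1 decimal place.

e^(0.015t) = 5, so 0.015t = ln 5 ≈ 1.6094.
t ≈ 1.6094/0.015 ≈ 107.2959.

107.3 years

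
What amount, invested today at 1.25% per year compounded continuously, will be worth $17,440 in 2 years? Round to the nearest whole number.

P = A·e^(−rt) = 17,440·e^(−0.025).
e^(−0.025) ≈ 0.97530991203, so P ≈ 17,009.4049.

$17,009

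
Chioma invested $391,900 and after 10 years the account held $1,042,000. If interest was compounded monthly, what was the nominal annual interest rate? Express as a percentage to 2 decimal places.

(1 + r/12)^120 = 1,042,000/391,900 = 2.65884.
1 + r/12 = 2.65884^(1/120) ≈ 1.008182, so r/12 ≈ 0.00818238.
r ≈ 12·0.00818238 = 9.81886%.

9.82%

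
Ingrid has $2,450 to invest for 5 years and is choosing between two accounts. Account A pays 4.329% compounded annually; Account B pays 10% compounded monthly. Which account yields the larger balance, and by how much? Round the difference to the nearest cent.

A: (1 + 0.04329)^5 ≈ 1.236019218, so 2,450 × 1.236019218 ≈ 3,028.2471.
B: (1 + 0.1/12)^60 ≈ 1.645308935, so 2,450 × 1.645308935 ≈ 4,031.0069.
Difference ≈ 1,002.7598 in favor of B.

Account B, by $1,002.76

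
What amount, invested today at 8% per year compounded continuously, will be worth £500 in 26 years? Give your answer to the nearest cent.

£62.47

P = A·e^(−rt) = 500·e^(−2.08).
e^(−2.08) ≈ 0.124930212, so P ≈ 62.4651.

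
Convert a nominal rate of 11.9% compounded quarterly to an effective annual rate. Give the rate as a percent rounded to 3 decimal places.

12.442%

EAR = (1 + 11.9%/4)^4 − 1 = (1 + 0.02975)^4 − 1.
(1 + 0.02975)^4 ≈ 1.124416, so EAR ≈ 12.44165%.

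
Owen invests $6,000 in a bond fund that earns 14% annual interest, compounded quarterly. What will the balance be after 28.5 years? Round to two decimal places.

Growth factor = (1 + 0.035)^114 ≈ 50.4893612503.
A ≈ 6,000 × 50.4893612503 ≈ 302,936.1675.

$302,936.17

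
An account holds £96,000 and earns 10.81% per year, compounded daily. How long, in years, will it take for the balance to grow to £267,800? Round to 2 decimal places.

9.49 years

(1 + 0.000296164)^(365t) = 267,800/96,000 = 2.7896.
365t·ln(1 + 0.000296164) = ln(2.7896); 365t = 1.0259/0.000296121 ≈ 3464.4414.
t ≈ 9.4916 years.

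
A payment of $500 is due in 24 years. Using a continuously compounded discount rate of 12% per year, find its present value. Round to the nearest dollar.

P = A·e^(−rt) = 500·e^(−2.88).
e^(−2.88) ≈ 0.0561347628, so P ≈ 28.0674.

$28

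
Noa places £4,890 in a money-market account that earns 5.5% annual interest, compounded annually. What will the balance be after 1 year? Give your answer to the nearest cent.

£5,158.95

Growth factor = (1 + 0.055)^1 ≈ 1.055.
A ≈ 4,890 × 1.055 ≈ 5,158.9500.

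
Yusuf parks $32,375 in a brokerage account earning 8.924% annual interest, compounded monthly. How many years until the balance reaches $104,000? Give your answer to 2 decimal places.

We need (1 + 0.00743667)^(12t) = 3.2124, so 12t = ln 3.2124 / ln 1.007437 ≈ 157.5085.
t ≈ 157.5085/12 = 13.1257 years.

13.13 years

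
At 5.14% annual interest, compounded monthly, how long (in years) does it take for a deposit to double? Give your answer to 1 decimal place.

13.5 years

(1 + 0.00428333)^(12t) = 2.
12t = ln 2 / ln(1 + 0.00428333) ≈ 0.69315/0.00427419 ≈ 162.1706.
t ≈ 13.5142.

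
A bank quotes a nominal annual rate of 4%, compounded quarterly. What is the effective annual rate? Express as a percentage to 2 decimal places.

4.06%

One year is 4 periods at 0.01 each: (1 + 0.01)^4 ≈ 1.040604.
EAR = 1.040604 − 1 ≈ 4.06040%.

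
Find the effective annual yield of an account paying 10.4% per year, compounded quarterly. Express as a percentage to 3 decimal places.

EAR = (1 + 10.4%/4)^4 − 1 = (1 + 0.026)^4 − 1.
(1 + 0.026)^4 ≈ 1.108127, so EAR ≈ 10.81268%.

10.813%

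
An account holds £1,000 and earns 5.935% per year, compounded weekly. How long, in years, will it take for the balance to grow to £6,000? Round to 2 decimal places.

We need (1 + 0.00114135)^(52t) = 6, so 52t = ln 6 / ln 1.001141 ≈ 1570.7608.
t ≈ 1570.7608/52 = 30.2069 years.

30.21 years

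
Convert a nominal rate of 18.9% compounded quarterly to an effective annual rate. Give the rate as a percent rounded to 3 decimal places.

20.282%

One year is 4 periods at 0.04725 each: (1 + 0.04725)^4 ≈ 1.202822.
EAR = 1.202822 − 1 ≈ 20.28223%.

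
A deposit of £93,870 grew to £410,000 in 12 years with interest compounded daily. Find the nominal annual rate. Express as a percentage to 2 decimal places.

(1 + r/365)^4380 = 410,000/93,870 = 4.36774.
1 + r/365 = 4.36774^(1/4380) ≈ 1.000337, so r/365 ≈ 0.000336643.
r ≈ 365·0.000336643 = 12.28745%.

12.29%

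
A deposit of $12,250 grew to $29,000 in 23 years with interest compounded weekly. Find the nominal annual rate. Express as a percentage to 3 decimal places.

3.748%

The 1196-period growth factor is 29,000/12,250 = 2.36735.
r/52 = 2.36735^(1/1196) − 1 ≈ 0.000720803, so r ≈ 52·0.000720803 = 3.74818%.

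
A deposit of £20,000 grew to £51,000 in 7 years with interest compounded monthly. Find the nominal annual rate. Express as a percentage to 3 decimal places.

13.448%

The 84-period growth factor is 51,000/20,000 = 2.55.
r/12 = 2.55^(1/84) − 1 ≈ 0.0112063, so r ≈ 12·0.0112063 = 13.44755%.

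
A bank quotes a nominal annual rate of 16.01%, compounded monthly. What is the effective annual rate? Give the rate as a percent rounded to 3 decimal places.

One year is 12 periods at 0.0133417 each: (1 + 0.0133417)^12 ≈ 1.172386.
EAR = 1.172386 − 1 ≈ 17.23865%.

17.239%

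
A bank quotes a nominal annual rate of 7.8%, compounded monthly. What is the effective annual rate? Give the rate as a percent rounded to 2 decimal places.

8.08%

One year is 12 periods at 0.0065 each: (1 + 0.0065)^12 ≈ 1.08085.
EAR = 1.08085 − 1 ≈ 8.08498%.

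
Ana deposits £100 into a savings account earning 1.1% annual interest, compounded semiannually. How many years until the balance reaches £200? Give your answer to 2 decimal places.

(1 + 0.0055)^(2t) = 200/100 = 2.
2t·ln(1 + 0.0055) = ln(2); 2t = 0.69315/0.00548493 ≈ 126.3730.
t ≈ 63.1865 years.

63.19 years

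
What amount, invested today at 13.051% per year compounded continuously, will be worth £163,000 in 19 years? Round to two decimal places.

£13,654.38

P = A·e^(−rt) = 163,000·e^(−2.47969).
e^(−2.47969) ≈ 0.0837691900164, so P ≈ 13,654.3780.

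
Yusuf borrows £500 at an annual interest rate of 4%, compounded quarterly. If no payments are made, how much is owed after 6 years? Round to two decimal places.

Periodic rate = 4%/4 = 0.01; periods = 4·6 = 24.
A = 500·(1 + 0.01)^24 ≈ 500·1.26973465 ≈ 634.8673.

£634.87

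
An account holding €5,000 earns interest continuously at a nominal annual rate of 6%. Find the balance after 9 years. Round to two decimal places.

A = P·e^(rt) = 5,000·e^(0.06·9) = 5,000·e^0.54.
e^0.54 ≈ 1.716006862, so A ≈ 8,580.0343.

€8,580.03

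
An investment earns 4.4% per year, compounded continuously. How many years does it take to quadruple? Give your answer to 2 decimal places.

31.51 years

e^(0.044t) = 4, so 0.044t = ln 4 ≈ 1.3863.
t ≈ 1.3863/0.044 ≈ 31.5067.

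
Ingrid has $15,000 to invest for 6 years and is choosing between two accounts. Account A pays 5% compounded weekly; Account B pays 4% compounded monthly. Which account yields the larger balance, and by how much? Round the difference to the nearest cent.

Account A, by $1,183.84

A: (1 + 0.05/52)^312 ≈ 1.3496642551, so 15,000 × 1.3496642551 ≈ 20,244.9638.
B: (1 + 0.04/12)^72 ≈ 1.2707418791, so 15,000 × 1.2707418791 ≈ 19,061.1282.
Difference ≈ 1,183.8356 in favor of A.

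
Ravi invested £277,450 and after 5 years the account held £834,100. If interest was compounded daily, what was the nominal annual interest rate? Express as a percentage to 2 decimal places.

22.02%

The 1825-period growth factor is 834,100/277,450 = 3.00631.
r/365 = 3.00631^(1/1825) − 1 ≈ 0.000603312, so r ≈ 365·0.000603312 = 22.02089%.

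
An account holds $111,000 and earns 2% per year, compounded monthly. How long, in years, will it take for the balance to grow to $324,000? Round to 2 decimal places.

53.61 years

(1 + 0.00166667)^(12t) = 324,000/111,000 = 2.9189.
12t·ln(1 + 0.00166667) = ln(2.9189); 12t = 1.0712/0.00166528 ≈ 643.2634.
t ≈ 53.6053 years.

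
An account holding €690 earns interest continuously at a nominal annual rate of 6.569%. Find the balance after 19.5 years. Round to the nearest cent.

€2,484.05

A = P·e^(rt) = 690·e^(0.06569·19.5) = 690·e^1.280955.
e^1.280955 ≈ 3.600076157, so A ≈ 2,484.0525.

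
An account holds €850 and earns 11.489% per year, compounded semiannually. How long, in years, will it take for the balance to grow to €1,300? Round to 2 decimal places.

3.80 years

We need (1 + 0.057445)^(2t) = 1.5294, so 2t = ln 1.5294 / ln 1.057445 ≈ 7.6068.
t ≈ 7.6068/2 = 3.8034 years.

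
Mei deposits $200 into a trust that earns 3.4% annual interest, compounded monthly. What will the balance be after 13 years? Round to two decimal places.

$310.97

Growth factor = (1 + 0.034/12)^156 ≈ 1.55484368.
A ≈ 200 × 1.55484368 ≈ 310.9687.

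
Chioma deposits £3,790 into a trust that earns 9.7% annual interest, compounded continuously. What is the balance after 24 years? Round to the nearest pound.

A = P·e^(rt) = 3,790·e^(0.097·24) = 3,790·e^2.328.
e^2.328 ≈ 10.257406192, so A ≈ 38,875.5695.

£38,876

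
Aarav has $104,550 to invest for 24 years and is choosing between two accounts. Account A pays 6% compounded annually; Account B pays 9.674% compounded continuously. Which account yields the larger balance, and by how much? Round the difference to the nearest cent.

Account A growth factor: (1 + 0.06)^24 ≈ 4.04893464127; balance ≈ 423,316.1167.
Account B growth factor: e^(0.09674·24) = e^2.32176 ≈ 10.19359926219; balance ≈ 1,065,740.8029.
Account B is larger by 642,424.6861.

Account B, by $642,424.69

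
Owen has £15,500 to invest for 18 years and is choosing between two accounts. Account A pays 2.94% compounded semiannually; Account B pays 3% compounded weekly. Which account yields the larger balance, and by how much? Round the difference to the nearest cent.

A: (1 + 0.0147)^36 ≈ 1.6910473706, so 15,500 × 1.6910473706 ≈ 26,211.2342.
B: (1 + 0.03/52)^936 ≈ 1.7157396847, so 15,500 × 1.7157396847 ≈ 26,593.9651.
Difference ≈ 382.7309 in favor of B.

Account B, by £382.73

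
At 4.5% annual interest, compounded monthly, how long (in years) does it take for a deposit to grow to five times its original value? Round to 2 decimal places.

35.83 years

(1 + 0.00375)^(12t) = 5.
12t = ln 5 / ln(1 + 0.00375) ≈ 1.6094/0.00374299 ≈ 429.9877.
t ≈ 35.8323.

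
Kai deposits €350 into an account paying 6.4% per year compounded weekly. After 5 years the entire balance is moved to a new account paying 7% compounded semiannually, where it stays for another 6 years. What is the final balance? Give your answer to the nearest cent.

Phase 1: 350·(1 + 0.064/52)^260 ≈ 481.8999.
Phase 2: 481.8999·(1 + 0.035)^12 ≈ 728.1838.

€728.18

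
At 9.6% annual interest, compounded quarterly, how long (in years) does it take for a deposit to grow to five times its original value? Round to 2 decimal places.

16.97 years

(1 + 0.024)^(4t) = 5.
4t = ln 5 / ln(1 + 0.024) ≈ 1.6094/0.0237165 ≈ 67.8615.
t ≈ 16.9654.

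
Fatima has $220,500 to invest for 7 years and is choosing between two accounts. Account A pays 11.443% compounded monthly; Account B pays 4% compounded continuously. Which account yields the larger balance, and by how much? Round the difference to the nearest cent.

Account A, by $197,616.84

Account A growth factor: (1 + 0.11443/12)^84 ≈ 2.21935132651; balance ≈ 489,366.9675.
Account B growth factor: e^(0.04·7) = e^0.28 ≈ 1.32312981234; balance ≈ 291,750.1236.
Account A is larger by 197,616.8439.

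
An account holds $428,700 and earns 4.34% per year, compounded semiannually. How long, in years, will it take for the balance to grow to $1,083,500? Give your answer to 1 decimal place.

(1 + 0.0217)^(2t) = 1,083,500/428,700 = 2.5274.
2t·ln(1 + 0.0217) = ln(2.5274); 2t = 0.92719/0.0214679 ≈ 43.1898.
t ≈ 21.5949 years.

21.6 years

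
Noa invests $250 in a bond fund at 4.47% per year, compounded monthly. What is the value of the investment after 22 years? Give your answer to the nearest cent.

Growth factor = (1 + 0.003725)^264 ≈ 2.6686506.
A ≈ 250 × 2.6686506 ≈ 667.1627.

$667.16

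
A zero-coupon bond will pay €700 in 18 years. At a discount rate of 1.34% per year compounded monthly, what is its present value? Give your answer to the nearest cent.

Periodic rate = 1.34%/12 = 0.00111667; 216 periods.
P = 700/(1 + 0.0134/12)^216 ≈ 700/1.2726043 ≈ 550.0531.

€550.05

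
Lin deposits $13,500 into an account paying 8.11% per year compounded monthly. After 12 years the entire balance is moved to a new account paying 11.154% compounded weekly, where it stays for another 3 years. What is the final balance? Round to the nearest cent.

$49,743.38

Phase 1: 13,500·(1 + 0.0811/12)^144 ≈ 35,609.6199.
Phase 2: 35,609.6199·(1 + 0.002145)^156 ≈ 49,743.3833.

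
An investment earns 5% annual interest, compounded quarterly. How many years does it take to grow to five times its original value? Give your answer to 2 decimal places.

(1 + 0.0125)^(4t) = 5.
4t = ln 5 / ln(1 + 0.0125) ≈ 1.6094/0.0124225 ≈ 129.5581.
t ≈ 32.3895.

32.39 years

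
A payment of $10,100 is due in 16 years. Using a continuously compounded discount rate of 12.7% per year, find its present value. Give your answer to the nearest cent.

P = A·e^(−rt) = 10,100·e^(−2.032).
e^(−2.032) ≈ 0.1310731126, so P ≈ 1,323.8384.

$1,323.84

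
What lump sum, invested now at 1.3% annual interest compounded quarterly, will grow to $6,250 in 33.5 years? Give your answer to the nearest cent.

$4,046.24

Periodic rate = 1.3%/4 = 0.00325; 134 periods.
P = 6,250/(1 + 0.00325)^134 ≈ 6,250/1.544644585 ≈ 4,046.2382.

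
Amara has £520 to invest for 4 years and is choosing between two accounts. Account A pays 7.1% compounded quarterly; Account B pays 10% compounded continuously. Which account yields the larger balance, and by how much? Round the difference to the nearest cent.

Account A growth factor: (1 + 0.01775)^16 ≈ 1.32512784; balance ≈ 689.0665.
Account B growth factor: e^(0.1·4) = e^0.4 ≈ 1.4918247; balance ≈ 775.7488.
Account B is larger by 86.6824.

Account B, by £86.68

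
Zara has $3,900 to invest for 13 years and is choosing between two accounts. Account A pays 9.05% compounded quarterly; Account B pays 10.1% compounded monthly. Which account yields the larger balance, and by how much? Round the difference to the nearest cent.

Account B, by $1,935.10

Account A growth factor: (1 + 0.022625)^52 ≈ 3.2007598806; balance ≈ 12,482.9635.
Account B growth factor: (1 + 0.101/12)^156 ≈ 3.6969393268; balance ≈ 14,418.0634.
Account B is larger by 1,935.0998.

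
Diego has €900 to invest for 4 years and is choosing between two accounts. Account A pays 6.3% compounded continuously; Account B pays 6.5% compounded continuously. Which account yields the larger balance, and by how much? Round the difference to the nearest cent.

Account B, by €9.30

Account A growth factor: e^(0.063·4) = e^0.252 ≈ 1.286596037; balance ≈ 1,157.9364.
Account B growth factor: e^(0.065·4) = e^0.26 ≈ 1.296930087; balance ≈ 1,167.2371.
Account B is larger by 9.3006.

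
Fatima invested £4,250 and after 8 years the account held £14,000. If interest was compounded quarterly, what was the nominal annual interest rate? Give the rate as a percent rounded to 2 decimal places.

The 32-period growth factor is 14,000/4,250 = 3.29412.
r/4 = 3.29412^(1/32) − 1 ≈ 0.037957, so r ≈ 4·0.037957 = 15.18279%.

15.18%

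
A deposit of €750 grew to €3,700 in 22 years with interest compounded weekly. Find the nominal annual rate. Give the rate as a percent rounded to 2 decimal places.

The 1144-period growth factor is 3,700/750 = 4.93333.
r/52 = 4.93333^(1/1144) − 1 ≈ 0.00139609, so r ≈ 52·0.00139609 = 7.25968%.

7.26%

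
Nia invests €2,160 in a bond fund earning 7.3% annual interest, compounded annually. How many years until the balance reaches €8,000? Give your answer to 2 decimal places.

18.58 years

We need (1 + 0.073)^t = 3.7037, so t = ln 3.7037 / ln 1.073 ≈ 18.5831.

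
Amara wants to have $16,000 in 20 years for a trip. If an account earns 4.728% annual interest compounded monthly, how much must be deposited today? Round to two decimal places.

Growth factor = (1 + 0.00394)^240 ≈ 2.5695789341.
P = 16,000/2.5695789341 ≈ 6,226.7011.

$6,226.70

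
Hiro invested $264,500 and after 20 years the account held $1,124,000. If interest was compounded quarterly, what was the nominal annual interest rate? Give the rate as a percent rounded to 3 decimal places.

7.300%

(1 + r/4)^80 = 1,124,000/264,500 = 4.24953.
1 + r/4 = 4.24953^(1/80) ≈ 1.01825, so r/4 ≈ 0.0182496.
r ≈ 4·0.0182496 = 7.29985%.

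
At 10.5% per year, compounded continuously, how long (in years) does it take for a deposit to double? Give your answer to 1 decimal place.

e^(0.105t) = 2, so 0.105t = ln 2 ≈ 0.69315.
t ≈ 0.69315/0.105 ≈ 6.6014.

6.6 years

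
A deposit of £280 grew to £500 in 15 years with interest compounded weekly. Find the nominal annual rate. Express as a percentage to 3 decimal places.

The 780-period growth factor is 500/280 = 1.78571.
r/52 = 1.78571^(1/780) − 1 ≈ 0.000743633, so r ≈ 52·0.000743633 = 3.86689%.

3.867%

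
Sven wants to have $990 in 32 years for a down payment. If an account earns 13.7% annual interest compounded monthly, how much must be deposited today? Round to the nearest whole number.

Periodic rate = 13.7%/12 = 0.0114167; 384 periods.
P = 990/(1 + 0.137/12)^384 ≈ 990/78.1917014 ≈ 12.6612.

$13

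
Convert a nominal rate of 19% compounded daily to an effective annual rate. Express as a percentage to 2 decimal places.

One year is 365 periods at 0.000520548 each: (1 + 0.000520548)^365 ≈ 1.20919.
EAR = 1.20919 − 1 ≈ 20.91898%.

20.92%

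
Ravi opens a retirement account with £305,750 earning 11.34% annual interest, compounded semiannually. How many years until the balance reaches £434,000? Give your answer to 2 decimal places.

(1 + 0.0567)^(2t) = 434,000/305,750 = 1.4195.
2t·ln(1 + 0.0567) = ln(1.4195); 2t = 0.35028/0.0551508 ≈ 6.3512.
t ≈ 3.1756 years.

3.18 years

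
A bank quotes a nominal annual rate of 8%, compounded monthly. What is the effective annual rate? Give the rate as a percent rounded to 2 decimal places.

EAR = (1 + 8%/12)^12 − 1 = (1 + 0.00666667)^12 − 1.
(1 + 0.00666667)^12 ≈ 1.083, so EAR ≈ 8.29995%.

8.30%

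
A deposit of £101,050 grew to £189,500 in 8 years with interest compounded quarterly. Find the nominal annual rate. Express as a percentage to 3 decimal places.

The 32-period growth factor is 189,500/101,050 = 1.87531.
r/4 = 1.87531^(1/32) − 1 ≈ 0.0198435, so r ≈ 4·0.0198435 = 7.93740%.

7.937%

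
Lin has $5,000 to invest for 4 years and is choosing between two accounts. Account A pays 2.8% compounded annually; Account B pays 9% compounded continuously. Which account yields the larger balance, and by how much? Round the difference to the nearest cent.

Account A growth factor: (1 + 0.028)^4 ≈ 1.116792423; balance ≈ 5,583.9621.
Account B growth factor: e^(0.09·4) = e^0.36 ≈ 1.433329415; balance ≈ 7,166.6471.
Account B is larger by 1,582.6850.

Account B, by $1,582.68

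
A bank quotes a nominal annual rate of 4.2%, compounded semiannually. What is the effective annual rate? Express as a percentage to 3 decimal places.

4.244%

One year is 2 periods at 0.021 each: (1 + 0.021)^2 ≈ 1.042441.
EAR = 1.042441 − 1 ≈ 4.24410%.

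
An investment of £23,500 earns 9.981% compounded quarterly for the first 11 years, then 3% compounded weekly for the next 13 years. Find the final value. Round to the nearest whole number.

£102,650

After 11 years at 9.981%: 23,500 × 2.95777081727 ≈ 69,507.6142.
Then 13 years at 3%: 69,507.6142 × 1.47681470676 ≈ 102,649.8669.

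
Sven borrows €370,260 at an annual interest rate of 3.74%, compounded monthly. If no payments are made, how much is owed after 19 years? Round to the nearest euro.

€752,725

Growth factor = (1 + 0.0374/12)^228 ≈ 2.03296423812.
A ≈ 370,260 × 2.03296423812 ≈ 752,725.3388.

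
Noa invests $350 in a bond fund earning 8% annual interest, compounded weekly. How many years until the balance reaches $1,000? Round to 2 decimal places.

13.13 years

(1 + 0.00153846)^(52t) = 1,000/350 = 2.8571.
52t·ln(1 + 0.00153846) = ln(2.8571); 52t = 1.0498/0.00153728 ≈ 682.9092.
t ≈ 13.1329 years.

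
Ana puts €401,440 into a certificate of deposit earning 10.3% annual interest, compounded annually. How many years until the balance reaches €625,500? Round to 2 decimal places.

We need (1 + 0.103)^t = 1.5581, so t = ln 1.5581 / ln 1.103 ≈ 4.5239.

4.52 years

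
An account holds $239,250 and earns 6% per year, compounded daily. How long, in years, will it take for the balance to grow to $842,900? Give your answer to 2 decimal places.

20.99 years

We need (1 + 0.000164384)^(365t) = 3.5231, so 365t = ln 3.5231 / ln 1.000164 ≈ 7661.6104.
t ≈ 7661.6104/365 = 20.9907 years.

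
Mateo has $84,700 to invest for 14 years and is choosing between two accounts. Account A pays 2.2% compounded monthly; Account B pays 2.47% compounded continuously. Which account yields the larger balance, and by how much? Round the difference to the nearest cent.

A: (1 + 0.022/12)^168 ≈ 1.36031734068, so 84,700 × 1.36031734068 ≈ 115,218.8788.
B: e^(0.0247·14) = e^0.3458 ≈ 1.41311996356, so 84,700 × 1.41311996356 ≈ 119,691.2609.
Difference ≈ 4,472.3822 in favor of B.

Account B, by $4,472.38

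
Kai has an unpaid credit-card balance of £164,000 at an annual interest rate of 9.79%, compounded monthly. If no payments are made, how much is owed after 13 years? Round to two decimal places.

Growth factor = (1 + 0.0979/12)^156 ≈ 3.55209123108.
A ≈ 164,000 × 3.55209123108 ≈ 582,542.9619.

£582,542.96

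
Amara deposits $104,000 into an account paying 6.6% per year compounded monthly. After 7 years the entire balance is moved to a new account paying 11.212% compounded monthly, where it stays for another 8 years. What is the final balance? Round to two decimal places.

$402,590.80

Phase 1: 104,000·(1 + 0.0055)^84 ≈ 164,864.6837.
Phase 2: 164,864.6837·(1 + 0.11212/12)^96 ≈ 402,590.7993.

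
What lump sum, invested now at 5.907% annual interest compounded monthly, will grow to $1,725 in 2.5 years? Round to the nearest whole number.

Growth factor = (1 + 0.0049225)^30 ≈ 1.158716264.
P = 1,725/1.158716264 ≈ 1,488.7165.

$1,489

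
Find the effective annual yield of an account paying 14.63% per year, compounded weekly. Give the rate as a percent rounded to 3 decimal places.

EAR = (1 + 14.63%/52)^52 − 1 = (1 + 0.00281346)^52 − 1.
(1 + 0.00281346)^52 ≈ 1.157306, so EAR ≈ 15.73056%.

15.731%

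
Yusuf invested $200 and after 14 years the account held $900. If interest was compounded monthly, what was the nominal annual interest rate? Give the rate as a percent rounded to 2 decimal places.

10.79%

(1 + r/12)^168 = 900/200 = 4.5.
1 + r/12 = 4.5^(1/168) ≈ 1.008993, so r/12 ≈ 0.00899304.
r ≈ 12·0.00899304 = 10.79165%.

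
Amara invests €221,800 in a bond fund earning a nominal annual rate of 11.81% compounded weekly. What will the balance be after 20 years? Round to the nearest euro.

Periodic rate = 11.81%/52 = 0.00227115; periods = 52·20 = 1040.
A = 221,800·(1 + 0.1181/52)^1040 ≈ 221,800·10.58377133267 ≈ 2,347,480.4816.

€2,347,480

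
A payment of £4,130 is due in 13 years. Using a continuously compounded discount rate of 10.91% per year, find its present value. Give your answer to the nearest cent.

P = A·e^(−rt) = 4,130·e^(−1.4183).
e^(−1.4183) ≈ 0.2421252802, so P ≈ 999.9774.

£999.98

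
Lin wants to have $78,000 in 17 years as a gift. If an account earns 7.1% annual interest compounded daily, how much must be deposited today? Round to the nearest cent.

$23,332.01

Growth factor = (1 + 0.071/365)^6205 ≈ 3.3430468512.
P = 78,000/3.3430468512 ≈ 23,332.0092.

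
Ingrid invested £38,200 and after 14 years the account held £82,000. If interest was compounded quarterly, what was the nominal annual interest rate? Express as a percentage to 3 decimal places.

(1 + r/4)^56 = 82,000/38,200 = 2.1466.
1 + r/4 = 2.1466^(1/56) ≈ 1.013734, so r/4 ≈ 0.0137342.
r ≈ 4·0.0137342 = 5.49370%.

5.494%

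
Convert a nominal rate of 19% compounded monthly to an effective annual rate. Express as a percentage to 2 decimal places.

EAR = (1 + 19%/12)^12 − 1 = (1 + 0.0158333)^12 − 1.
(1 + 0.0158333)^12 ≈ 1.207451, so EAR ≈ 20.74510%.

20.75%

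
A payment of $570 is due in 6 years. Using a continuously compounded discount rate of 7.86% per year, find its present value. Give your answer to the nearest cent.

$355.68

P = A·e^(−rt) = 570·e^(−0.4716).
e^(−0.4716) ≈ 0.624003064, so P ≈ 355.6817.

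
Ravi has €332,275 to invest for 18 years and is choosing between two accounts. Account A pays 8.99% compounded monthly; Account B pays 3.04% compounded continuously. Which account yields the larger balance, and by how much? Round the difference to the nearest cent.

Account A growth factor: (1 + 0.0899/12)^216 ≈ 5.01367208278; balance ≈ 1,665,917.8913.
Account B growth factor: e^(0.0304·18) = e^0.5472 ≈ 1.72840669743; balance ≈ 574,306.3354.
Account A is larger by 1,091,611.5559.

Account A, by €1,091,611.56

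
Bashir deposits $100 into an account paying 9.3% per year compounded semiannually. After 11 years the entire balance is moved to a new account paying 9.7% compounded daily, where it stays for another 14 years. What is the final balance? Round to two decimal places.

$1,056.71

After 11 years at 9.3%: 100 × 2.718085532 ≈ 271.8086.
Then 14 years at 9.7%: 271.8086 × 3.88770724 ≈ 1,056.7121.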